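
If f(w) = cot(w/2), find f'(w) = -1/(2*sin(w/2)^2)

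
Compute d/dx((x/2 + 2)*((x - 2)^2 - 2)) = 3*x^2/2 - 7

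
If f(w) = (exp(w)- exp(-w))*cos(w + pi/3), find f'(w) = sqrt(2)*(-exp(2*w)*sin(w + pi/12) + cos(w + pi/12))*exp(-w)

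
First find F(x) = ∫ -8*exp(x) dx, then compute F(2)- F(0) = 8 - 8*exp(2)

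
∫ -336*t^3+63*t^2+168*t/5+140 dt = -84*t^4 + 21*t^3 + 84*t^2/5 + 140*t + C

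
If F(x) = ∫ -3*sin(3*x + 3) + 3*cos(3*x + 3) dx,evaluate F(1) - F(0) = sin(6) - sin(3) + cos(6) - cos(3)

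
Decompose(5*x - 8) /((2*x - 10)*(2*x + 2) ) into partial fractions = 13/(24*(x + 1)) + 17/(24*(x - 5))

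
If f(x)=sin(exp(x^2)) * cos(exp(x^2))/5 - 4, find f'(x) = 2*x*(1 - 2*sin(exp(x^2))^2)*exp(x^2)/5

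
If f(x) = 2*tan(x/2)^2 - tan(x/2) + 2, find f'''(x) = 6*tan(x/2)^5 - 3*tan(x/2)^4/4 + 10*tan(x/2)^3 - tan(x/2)^2 + 4*tan(x/2) - 1/4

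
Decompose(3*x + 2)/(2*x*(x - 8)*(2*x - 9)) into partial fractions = -31/(63*(2*x - 9)) + 13/(56*(x - 8)) + 1/(72*x)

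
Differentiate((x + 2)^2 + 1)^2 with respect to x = 4*x^3 + 24*x^2 + 52*x + 40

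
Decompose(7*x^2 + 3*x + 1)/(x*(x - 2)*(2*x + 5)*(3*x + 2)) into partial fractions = 57/(176*(3*x + 2)) - 298/(495*(2*x + 5)) + 35/(144*(x - 2)) - 1/(20*x)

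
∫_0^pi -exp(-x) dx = -1 + exp(-pi)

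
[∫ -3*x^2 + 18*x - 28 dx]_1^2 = -8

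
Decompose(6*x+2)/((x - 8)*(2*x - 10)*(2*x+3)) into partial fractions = -14/(247*(2*x + 3)) - 16/(39*(x - 5)) + 25/(57*(x - 8))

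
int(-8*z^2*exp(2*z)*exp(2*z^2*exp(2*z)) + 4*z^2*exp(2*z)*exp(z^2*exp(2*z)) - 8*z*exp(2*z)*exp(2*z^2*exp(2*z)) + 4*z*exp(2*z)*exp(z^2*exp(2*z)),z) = 2*(1 - exp(z^2*exp(2*z)))*exp(z^2*exp(2*z)) + C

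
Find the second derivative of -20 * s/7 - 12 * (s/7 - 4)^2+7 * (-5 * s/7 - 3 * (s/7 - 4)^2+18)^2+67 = 108*s^2/343 - 684*s/49 + 7550/49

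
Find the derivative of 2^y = 2^y*log(2)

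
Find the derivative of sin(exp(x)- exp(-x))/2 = (exp(2*x) + 1)*exp(-x)*cos(exp(x) - exp(-x))/2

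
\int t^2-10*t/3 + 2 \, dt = t^3/3 - 5*t^2/3 + 2*t + C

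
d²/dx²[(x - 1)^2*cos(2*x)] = -4*x^2*cos(2*x) + 8*sqrt(2)*x*cos(2*x + pi/4) + 8*sin(2*x) - 2*cos(2*x)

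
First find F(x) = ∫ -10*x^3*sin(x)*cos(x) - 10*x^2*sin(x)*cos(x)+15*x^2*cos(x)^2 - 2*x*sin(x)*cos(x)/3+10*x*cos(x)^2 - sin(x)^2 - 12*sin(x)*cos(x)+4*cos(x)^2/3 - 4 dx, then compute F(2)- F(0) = 100*cos(4)/3 + sin(4)/2 + 58/3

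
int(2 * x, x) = x^2 + C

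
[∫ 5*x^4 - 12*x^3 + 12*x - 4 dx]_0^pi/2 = (-pi + pi^3/8)*(-3*pi/2 + 2 + pi^2/4)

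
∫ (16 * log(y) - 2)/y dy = 2*(4*log(y) - 1)*log(y) + C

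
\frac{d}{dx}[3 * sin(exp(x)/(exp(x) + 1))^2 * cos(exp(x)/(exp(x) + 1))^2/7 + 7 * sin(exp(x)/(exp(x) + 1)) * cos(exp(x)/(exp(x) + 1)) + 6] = (3*sin(4*exp(x)/(exp(x) + 1))/2 + 49*cos(2*exp(x)/(exp(x) + 1)))*exp(x)/(7*exp(2*x) + 14*exp(x) + 7)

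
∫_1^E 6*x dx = -3 + 3*exp(2)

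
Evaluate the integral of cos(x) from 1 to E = -sin(1) + sin(E)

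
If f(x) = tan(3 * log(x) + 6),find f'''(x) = (162*tan(3*log(x) + 6)^4 - 54*tan(3*log(x) + 6)^3 + 222*tan(3*log(x) + 6)^2 - 54*tan(3*log(x) + 6) + 60)/x^3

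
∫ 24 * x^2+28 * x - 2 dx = 8*x^3 + 14*x^2 - 2*x + C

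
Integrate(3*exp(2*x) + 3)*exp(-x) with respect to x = 6*sinh(x) + C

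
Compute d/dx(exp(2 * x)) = 2*exp(2*x)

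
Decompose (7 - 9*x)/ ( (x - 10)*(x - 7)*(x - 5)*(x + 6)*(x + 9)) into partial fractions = 11/(1596*(x + 9)) - 61/(6864*(x + 6)) - 19/(770*(x - 5)) + 7/(156*(x - 7)) - 83/(4560*(x - 10))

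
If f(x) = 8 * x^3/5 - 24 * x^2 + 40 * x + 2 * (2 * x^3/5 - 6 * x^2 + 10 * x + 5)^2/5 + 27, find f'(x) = 48*x^5/125 - 48*x^4/5 + 352*x^3/5 - 672*x^2/5 - 16*x + 80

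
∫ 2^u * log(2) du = 2^u + C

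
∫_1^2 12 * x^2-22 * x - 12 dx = -17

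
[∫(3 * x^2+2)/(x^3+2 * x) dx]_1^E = -log(6) + log(4*E + 2*exp(3))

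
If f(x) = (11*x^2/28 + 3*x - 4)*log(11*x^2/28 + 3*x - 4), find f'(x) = 11*x*log(11*x^2/28 + 3*x - 4)/14 + 11*x/14 + 3*log(11*x^2/28 + 3*x - 4) + 3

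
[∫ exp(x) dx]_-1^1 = E - exp(-1)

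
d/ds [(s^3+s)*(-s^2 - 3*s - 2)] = -5*s^4 - 12*s^3 - 9*s^2 - 6*s - 2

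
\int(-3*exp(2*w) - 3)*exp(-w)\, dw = -6*sinh(w) + C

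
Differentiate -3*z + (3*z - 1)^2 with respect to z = 18*z - 9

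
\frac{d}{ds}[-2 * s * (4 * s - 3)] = 6 - 16*s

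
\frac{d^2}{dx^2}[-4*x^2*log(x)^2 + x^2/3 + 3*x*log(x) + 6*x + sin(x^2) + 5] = (-12*x^3*sin(x^2) - 24*x*log(x)^2 - 72*x*log(x) + 6*x*cos(x^2) - 22*x + 9)/(3*x)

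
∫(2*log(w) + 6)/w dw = (log(w) + 3)^2 + C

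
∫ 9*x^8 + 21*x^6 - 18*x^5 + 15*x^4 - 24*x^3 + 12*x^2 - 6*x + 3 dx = x^9 + 3*x^7 - 3*x^6 + 3*x^5 - 6*x^4 + 4*x^3 - 3*x^2 + 3*x + C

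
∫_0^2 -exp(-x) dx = -1 + exp(-2)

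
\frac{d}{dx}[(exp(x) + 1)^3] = 3*exp(3*x) + 6*exp(2*x) + 3*exp(x)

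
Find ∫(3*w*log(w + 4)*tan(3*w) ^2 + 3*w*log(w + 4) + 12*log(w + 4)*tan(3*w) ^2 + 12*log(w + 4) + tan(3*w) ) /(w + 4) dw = log(w + 4)*tan(3*w) + C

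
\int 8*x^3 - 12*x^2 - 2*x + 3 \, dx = 2*x^4 - 4*x^3 - x^2 + 3*x + C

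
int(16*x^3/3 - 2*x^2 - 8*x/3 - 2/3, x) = 4*x^4/3 - 2*x^3/3 - 4*x^2/3 - 2*x/3 + C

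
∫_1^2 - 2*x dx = -3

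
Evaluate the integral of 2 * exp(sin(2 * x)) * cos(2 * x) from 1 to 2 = -exp(sin(2)) + exp(sin(4))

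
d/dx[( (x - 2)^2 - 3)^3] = 6*x^5 - 60*x^4 + 204*x^3 - 264*x^2 + 102*x - 12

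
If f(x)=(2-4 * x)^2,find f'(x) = 32*x - 16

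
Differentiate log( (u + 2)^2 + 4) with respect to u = (2*u + 4)/(u^2 + 4*u + 8)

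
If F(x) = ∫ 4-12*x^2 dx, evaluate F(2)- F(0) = -24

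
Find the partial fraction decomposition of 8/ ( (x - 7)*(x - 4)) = -8/(3*(x - 4)) + 8/(3*(x - 7))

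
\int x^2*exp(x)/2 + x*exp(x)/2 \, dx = (x^2 - x + 1)*exp(x)/2 + C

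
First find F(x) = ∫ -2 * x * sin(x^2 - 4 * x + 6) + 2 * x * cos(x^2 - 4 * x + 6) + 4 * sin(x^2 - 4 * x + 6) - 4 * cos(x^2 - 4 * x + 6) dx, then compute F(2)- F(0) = -cos(6) + cos(2) - sin(6) + sin(2)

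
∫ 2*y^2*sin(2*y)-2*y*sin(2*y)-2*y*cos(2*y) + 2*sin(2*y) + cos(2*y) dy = (-y^2 + y - 1)*cos(2*y) + C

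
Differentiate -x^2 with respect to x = -2*x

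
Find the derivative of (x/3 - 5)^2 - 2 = 2*x/9 - 10/3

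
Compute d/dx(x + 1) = 1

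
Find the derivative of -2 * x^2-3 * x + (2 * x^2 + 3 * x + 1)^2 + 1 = 16*x^3 + 36*x^2 + 22*x + 3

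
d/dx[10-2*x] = -2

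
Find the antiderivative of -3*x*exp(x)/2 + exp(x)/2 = (4 - 3*x)*exp(x)/2 + C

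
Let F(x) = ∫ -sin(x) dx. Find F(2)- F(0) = -1 + cos(2)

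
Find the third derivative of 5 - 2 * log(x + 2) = -4/(x^3 + 6*x^2 + 12*x + 8)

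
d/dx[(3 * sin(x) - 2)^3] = 9*(3*sin(x) - 2)^2*cos(x)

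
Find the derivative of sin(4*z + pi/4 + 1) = 4*cos(4*z + pi/4 + 1)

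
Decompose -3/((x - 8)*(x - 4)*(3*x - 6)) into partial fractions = -1/(12*(x - 2)) + 1/(8*(x - 4)) - 1/(24*(x - 8))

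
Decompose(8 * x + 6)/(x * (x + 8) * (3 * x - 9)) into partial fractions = -29/(132*(x + 8)) + 10/(33*(x - 3)) - 1/(12*x)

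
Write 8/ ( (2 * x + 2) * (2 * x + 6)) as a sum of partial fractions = -1/(x + 3) + 1/(x + 1)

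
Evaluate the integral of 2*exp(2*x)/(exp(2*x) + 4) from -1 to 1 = -log(exp(-2) + 4) + log(4 + exp(2))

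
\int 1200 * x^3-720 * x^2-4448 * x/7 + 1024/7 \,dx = 300*x^4 - 240*x^3 - 2224*x^2/7 + 1024*x/7 + C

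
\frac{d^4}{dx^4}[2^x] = 2^x*log(2)^4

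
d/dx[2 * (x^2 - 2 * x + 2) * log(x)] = (4*x^2*log(x) + 2*x^2 - 4*x*log(x) - 4*x + 4)/x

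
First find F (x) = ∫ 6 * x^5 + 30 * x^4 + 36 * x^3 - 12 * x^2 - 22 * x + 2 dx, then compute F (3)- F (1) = 2712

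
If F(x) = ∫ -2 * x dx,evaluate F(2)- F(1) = -3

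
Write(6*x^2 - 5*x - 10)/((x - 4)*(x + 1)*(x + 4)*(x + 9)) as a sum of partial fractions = -521/(520*(x + 9)) + 53/(60*(x + 4)) - 1/(120*(x + 1)) + 33/(260*(x - 4))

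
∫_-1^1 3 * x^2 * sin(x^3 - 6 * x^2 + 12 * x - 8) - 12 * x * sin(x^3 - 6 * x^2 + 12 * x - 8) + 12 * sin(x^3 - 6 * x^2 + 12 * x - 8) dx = -cos(1) + cos(27)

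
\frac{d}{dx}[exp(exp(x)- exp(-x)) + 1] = (exp(exp(x) - exp(-x)) + exp(2*x + exp(x) - exp(-x)))*exp(-x)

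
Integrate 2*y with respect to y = y^2 + C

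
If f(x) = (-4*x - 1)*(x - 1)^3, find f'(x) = -16*x^3 + 33*x^2 - 18*x + 1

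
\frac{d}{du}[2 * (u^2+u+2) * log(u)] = (4*u^2*log(u) + 2*u^2 + 2*u*log(u) + 2*u + 4)/u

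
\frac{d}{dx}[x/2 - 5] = 1/2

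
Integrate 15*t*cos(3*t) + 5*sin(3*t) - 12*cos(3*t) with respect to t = (5*t - 4)*sin(3*t) + C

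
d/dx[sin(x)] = cos(x)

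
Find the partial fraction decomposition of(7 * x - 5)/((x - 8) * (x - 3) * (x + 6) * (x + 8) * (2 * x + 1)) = -8/(1155*(2*x + 1)) - 61/(5280*(x + 8)) + 47/(2772*(x + 6)) - 16/(3465*(x - 3)) + 3/(1120*(x - 8))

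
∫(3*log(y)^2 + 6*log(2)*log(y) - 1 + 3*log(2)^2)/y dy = log(2*y)^3 - log(2*y) + C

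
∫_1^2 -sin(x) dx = -cos(1) + cos(2)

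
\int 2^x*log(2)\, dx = 2^x + C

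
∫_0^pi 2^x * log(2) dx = -1 + 2^pi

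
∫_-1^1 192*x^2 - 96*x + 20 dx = 168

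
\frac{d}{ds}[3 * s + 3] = 3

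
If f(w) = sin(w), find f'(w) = cos(w)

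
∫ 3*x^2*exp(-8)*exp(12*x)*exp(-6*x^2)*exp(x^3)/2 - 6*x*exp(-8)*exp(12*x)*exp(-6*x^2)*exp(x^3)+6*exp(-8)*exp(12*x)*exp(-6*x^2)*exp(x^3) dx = exp((x - 2)^3)/2 + C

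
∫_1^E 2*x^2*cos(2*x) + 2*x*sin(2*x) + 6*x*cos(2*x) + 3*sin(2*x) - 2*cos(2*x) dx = (-1 + exp(2) + 3*E)*sin(2*E) - 3*sin(2)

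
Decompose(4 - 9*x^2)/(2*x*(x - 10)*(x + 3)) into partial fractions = -77/(78*(x + 3)) - 224/(65*(x - 10)) - 1/(15*x)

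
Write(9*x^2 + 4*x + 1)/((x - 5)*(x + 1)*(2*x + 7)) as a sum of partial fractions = 389/(85*(2*x + 7)) - 1/(5*(x + 1)) + 41/(17*(x - 5))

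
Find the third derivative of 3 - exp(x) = -exp(x)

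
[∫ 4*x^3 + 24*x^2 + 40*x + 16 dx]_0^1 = 45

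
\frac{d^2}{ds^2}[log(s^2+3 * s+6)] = (-2*s^2 - 6*s + 3)/(s^4 + 6*s^3 + 21*s^2 + 36*s + 36)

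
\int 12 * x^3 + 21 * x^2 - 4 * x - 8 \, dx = 3*x^4 + 7*x^3 - 2*x^2 - 8*x + C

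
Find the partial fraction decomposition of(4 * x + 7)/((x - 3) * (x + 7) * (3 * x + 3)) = -7/(60*(x + 7)) - 1/(24*(x + 1)) + 19/(120*(x - 3))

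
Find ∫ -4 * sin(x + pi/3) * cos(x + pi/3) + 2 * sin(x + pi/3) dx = 2*(cos(x + pi/3) - 1)*cos(x + pi/3) + C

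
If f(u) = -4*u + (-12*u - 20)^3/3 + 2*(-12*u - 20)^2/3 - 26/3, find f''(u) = -3456*u - 5568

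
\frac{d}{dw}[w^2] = 2*w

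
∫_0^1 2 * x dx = 1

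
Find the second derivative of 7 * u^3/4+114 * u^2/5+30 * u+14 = 21*u/2 + 228/5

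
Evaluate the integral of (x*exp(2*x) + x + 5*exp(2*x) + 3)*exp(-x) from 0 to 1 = -5*exp(-1) + 5*E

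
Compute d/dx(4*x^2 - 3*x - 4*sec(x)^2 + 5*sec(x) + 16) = 8*x - 8*tan(x)*sec(x)^2 + 5*tan(x)*sec(x) - 3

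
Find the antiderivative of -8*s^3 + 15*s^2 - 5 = -2*s^4 + 5*s^3 - 5*s + C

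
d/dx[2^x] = 2^x*log(2)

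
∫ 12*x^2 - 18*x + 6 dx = 4*x^3 - 9*x^2 + 6*x + C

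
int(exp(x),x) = exp(x) + C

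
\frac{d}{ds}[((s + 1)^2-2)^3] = 6*s^5 + 30*s^4 + 36*s^3 - 12*s^2 - 18*s + 6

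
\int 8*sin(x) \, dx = -8*cos(x) + C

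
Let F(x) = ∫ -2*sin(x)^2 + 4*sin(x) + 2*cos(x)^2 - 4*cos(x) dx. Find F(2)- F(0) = -1 + (-2 + cos(2) + sin(2))^2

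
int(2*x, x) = x^2 + C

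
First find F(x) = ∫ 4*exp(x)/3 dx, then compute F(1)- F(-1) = -4*exp(-1)/3 + 4*E/3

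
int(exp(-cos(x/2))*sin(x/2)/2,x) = exp(-cos(x/2)) + C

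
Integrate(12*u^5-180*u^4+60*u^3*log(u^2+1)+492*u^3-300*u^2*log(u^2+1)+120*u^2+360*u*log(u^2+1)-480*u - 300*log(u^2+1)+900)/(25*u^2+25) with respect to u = 6*u^2/5 - 12*u + 3*(u^2 - 10*u + 5*log(u^2 + 1) - 20)^2/25 + 6*log(u^2 + 1) + C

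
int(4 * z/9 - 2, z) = 2*z^2/9 - 2*z + C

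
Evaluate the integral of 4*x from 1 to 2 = 6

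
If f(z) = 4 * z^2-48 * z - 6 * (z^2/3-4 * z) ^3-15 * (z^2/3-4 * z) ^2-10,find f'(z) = -4*z^5/3 + 40*z^4 - 1172*z^3/3 + 1272*z^2 - 472*z - 48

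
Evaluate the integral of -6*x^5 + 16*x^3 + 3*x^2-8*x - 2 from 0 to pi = (-2*pi + pi^3)*(-pi^3 + 1 + 2*pi)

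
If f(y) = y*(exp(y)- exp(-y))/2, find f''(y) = (y*exp(2*y) - y + 2*exp(2*y) + 2)*exp(-y)/2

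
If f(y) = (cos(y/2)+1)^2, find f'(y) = -sin(y/2) - sin(y)/2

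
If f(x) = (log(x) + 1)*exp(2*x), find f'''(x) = (8*x^3*exp(2*x)*log(x) + 8*x^3*exp(2*x) + 12*x^2*exp(2*x) - 6*x*exp(2*x) + 2*exp(2*x))/x^3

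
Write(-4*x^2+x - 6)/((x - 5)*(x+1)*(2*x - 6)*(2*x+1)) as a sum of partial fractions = -30/(77*(2*x + 1)) + 11/(48*(x + 1)) + 39/(112*(x - 3)) - 101/(264*(x - 5))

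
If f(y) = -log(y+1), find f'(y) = -1/(y + 1)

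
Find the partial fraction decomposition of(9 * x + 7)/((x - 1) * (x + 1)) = 1/(x + 1) + 8/(x - 1)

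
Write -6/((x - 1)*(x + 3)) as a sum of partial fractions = 3/(2*(x + 3)) - 3/(2*(x - 1))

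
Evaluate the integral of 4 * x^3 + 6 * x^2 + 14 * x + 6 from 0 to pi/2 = -9 + (pi/2 + pi^2/4 + 3)^2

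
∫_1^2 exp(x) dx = -E + exp(2)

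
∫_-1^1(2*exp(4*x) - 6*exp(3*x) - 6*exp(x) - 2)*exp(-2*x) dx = -(-3 - E + exp(-1))^2 + (-3 - exp(-1) + E)^2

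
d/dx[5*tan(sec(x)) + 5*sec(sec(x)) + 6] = 5*(sin(1/cos(x)) + 1)*sin(x)/(cos(x)^2*cos(1/cos(x))^2)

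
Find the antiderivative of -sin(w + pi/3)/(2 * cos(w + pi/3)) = log(cos(w + pi/3))/2 + C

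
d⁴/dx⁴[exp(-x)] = exp(-x)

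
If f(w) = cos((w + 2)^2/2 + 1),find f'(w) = -(w + 2)*sin(w^2/2 + 2*w + 3)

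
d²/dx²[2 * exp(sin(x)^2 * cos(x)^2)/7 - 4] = 4*(-6*sin(x)^8 + 10*sin(x)^6 + 4*sin(x)^4 + 2*sin(x)^2*cos(x)^6 - 8*sin(x)^2 + 1)*exp(sin(x)^2)*exp(-sin(x)^4)/7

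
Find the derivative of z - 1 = 1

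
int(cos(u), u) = sin(u) + C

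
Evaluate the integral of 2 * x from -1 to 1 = 0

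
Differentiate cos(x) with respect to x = -sin(x)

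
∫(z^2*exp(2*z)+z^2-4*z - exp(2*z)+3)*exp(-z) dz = 2*(z - 1)^2*sinh(z) + C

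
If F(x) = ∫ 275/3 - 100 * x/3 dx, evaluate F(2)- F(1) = 125/3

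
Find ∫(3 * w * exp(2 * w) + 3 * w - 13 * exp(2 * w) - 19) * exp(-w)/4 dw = (3*w - 16)*sinh(w)/2 + C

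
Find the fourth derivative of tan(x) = 24*tan(x)^5 + 40*tan(x)^3 + 16*tan(x)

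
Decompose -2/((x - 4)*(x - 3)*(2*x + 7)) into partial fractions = -8/(195*(2*x + 7)) + 2/(13*(x - 3)) - 2/(15*(x - 4))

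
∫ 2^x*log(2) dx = 2^x + C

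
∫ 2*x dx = x^2 + C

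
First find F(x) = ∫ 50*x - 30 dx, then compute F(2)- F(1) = 45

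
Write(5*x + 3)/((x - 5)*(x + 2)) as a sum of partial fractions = 1/(x + 2) + 4/(x - 5)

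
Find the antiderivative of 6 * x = 3*x^2 + C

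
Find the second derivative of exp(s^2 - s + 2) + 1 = 4*s^2*exp(s^2 - s + 2) - 4*s*exp(s^2 - s + 2) + 3*exp(s^2 - s + 2)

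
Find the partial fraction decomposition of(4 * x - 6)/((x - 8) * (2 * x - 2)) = 1/(7*(x - 1)) + 13/(7*(x - 8))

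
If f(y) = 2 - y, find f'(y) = -1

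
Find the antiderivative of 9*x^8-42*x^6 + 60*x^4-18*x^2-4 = x^9 - 6*x^7 + 12*x^5 - 6*x^3 - 4*x + C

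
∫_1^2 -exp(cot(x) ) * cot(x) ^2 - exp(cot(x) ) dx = -exp(cot(1)) + exp(cot(2))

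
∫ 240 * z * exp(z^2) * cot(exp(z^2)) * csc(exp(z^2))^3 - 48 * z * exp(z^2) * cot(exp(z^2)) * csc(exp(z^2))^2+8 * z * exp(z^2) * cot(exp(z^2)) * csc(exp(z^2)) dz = 4*(-10*csc(exp(z^2))^2 + 3*csc(exp(z^2)) - 1)*csc(exp(z^2)) + C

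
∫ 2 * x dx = x^2 + C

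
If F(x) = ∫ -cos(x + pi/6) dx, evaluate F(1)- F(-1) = -sqrt(3)*sin(1)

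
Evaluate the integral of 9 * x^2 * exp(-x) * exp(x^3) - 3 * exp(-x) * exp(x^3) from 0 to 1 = 0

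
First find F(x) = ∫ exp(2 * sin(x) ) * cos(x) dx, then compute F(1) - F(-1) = -exp(-2*sin(1))/2 + exp(2*sin(1))/2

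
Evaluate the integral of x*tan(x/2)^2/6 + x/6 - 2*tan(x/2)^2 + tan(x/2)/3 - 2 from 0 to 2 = -10*tan(1)/3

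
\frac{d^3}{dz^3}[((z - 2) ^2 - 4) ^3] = 120*z^3 - 720*z^2 + 1152*z - 384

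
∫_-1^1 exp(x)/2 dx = -exp(-1)/2 + E/2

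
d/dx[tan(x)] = cos(x)^(-2)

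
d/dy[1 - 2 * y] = -2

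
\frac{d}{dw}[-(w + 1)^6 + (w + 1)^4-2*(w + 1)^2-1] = -6*w^5 - 30*w^4 - 56*w^3 - 48*w^2 - 22*w - 6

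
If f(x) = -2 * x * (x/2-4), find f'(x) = 8 - 2*x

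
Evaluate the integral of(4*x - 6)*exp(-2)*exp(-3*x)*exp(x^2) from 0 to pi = -2*exp(-2) + 2*exp(-3*pi - 2 + pi^2)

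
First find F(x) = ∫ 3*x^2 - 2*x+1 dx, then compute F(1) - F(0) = 1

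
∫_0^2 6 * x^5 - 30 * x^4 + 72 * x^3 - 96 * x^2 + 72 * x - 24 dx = 0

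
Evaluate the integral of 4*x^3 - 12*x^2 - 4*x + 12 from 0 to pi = -9 + (-3 + pi)^2*(1 + pi)^2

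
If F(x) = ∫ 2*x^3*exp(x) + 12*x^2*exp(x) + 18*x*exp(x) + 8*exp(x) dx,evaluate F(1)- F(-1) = 16*E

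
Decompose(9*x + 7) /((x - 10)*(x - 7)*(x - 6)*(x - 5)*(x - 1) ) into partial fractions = 2/(135*(x - 1)) - 13/(10*(x - 5)) + 61/(20*(x - 6)) - 35/(18*(x - 7)) + 97/(540*(x - 10))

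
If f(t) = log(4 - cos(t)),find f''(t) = (4*cos(t) - 1)/(cos(t) - 4)^2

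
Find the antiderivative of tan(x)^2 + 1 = tan(x) + C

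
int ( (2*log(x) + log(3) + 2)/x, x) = (log(x) + 2)*log(3*x) + C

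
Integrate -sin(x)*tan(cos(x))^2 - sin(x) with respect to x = tan(cos(x)) + C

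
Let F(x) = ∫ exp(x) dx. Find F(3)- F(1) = -E + exp(3)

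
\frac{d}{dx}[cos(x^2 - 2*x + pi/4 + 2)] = -2*x*sin(x^2 - 2*x + pi/4 + 2) + 2*sin(x^2 - 2*x + pi/4 + 2)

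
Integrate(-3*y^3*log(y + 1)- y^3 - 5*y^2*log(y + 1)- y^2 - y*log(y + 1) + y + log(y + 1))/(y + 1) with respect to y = y*(-y^2 - y + 1)*log(y + 1) + C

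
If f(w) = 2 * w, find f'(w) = 2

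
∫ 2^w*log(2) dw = 2^w + C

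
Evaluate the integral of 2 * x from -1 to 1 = 0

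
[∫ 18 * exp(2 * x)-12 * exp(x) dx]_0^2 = -1 + (-2 + 3*exp(2))^2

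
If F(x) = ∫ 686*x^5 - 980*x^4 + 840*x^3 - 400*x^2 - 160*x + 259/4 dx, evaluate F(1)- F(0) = -81/4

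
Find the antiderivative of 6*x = 3*x^2 + C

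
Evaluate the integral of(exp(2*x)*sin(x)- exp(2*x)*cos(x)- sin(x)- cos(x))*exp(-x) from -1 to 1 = (-2*E + 2*exp(-1))*cos(1)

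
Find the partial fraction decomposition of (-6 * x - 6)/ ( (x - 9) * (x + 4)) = -18/(13*(x + 4)) - 60/(13*(x - 9))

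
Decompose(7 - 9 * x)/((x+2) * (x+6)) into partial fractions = -61/(4*(x + 6)) + 25/(4*(x + 2))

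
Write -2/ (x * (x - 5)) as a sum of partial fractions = -2/(5*(x - 5)) + 2/(5*x)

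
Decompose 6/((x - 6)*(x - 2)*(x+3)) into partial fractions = 2/(15*(x + 3)) - 3/(10*(x - 2)) + 1/(6*(x - 6))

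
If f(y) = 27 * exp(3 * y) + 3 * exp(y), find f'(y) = 81*exp(3*y) + 3*exp(y)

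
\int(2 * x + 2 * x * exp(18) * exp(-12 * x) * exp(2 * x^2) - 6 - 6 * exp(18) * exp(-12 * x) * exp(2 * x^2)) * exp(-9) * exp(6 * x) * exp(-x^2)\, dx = 2*sinh((x - 3)^2) + C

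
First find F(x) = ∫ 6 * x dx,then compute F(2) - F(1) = 9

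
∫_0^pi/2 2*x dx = pi^2/4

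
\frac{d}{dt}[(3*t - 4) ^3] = 81*t^2 - 216*t + 144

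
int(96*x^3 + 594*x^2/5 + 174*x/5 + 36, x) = 24*x^4 + 198*x^3/5 + 87*x^2/5 + 36*x + C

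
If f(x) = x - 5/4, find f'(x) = 1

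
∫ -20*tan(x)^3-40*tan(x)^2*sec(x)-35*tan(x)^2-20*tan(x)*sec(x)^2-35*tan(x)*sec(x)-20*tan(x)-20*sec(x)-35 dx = -10*(tan(x) + sec(x))^2 - 35*tan(x) - 35*sec(x) + C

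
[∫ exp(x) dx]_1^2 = -E + exp(2)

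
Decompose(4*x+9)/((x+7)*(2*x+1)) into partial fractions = 14/(13*(2*x + 1)) + 19/(13*(x + 7))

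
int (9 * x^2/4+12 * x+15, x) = 3*x^3/4 + 6*x^2 + 15*x + C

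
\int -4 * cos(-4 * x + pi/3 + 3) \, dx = sin(-4*x + pi/3 + 3) + C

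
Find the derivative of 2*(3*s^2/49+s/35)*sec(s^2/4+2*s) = 3*s^3*tan(s^2/4 + 2*s)*sec(s^2/4 + 2*s)/49 + 67*s^2*tan(s^2/4 + 2*s)*sec(s^2/4 + 2*s)/245 + 4*s*tan(s^2/4 + 2*s)*sec(s^2/4 + 2*s)/35 + 12*s*sec(s^2/4 + 2*s)/49 + 2*sec(s^2/4 + 2*s)/35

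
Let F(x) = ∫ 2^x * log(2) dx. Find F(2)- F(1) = 2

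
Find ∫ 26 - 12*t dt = -6*t^2 + 26*t + C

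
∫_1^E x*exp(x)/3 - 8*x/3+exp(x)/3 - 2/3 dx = -4*exp(2)/3 - E + 2 + exp(1 + E)/3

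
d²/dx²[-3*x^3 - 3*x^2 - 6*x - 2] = -18*x - 6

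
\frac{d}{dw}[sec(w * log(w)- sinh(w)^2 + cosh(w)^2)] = log(w)*tan(w*log(w) - sinh(w)^2 + cosh(w)^2)*sec(w*log(w) - sinh(w)^2 + cosh(w)^2) + tan(w*log(w) - sinh(w)^2 + cosh(w)^2)*sec(w*log(w) - sinh(w)^2 + cosh(w)^2)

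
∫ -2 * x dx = -x^2 + C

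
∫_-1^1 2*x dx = 0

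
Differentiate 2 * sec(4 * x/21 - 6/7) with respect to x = 8*tan(4*x/21 - 6/7)*sec(4*x/21 - 6/7)/21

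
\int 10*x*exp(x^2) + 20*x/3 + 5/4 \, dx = 10*x^2/3 + 5*x/4 + 5*exp(x^2) + C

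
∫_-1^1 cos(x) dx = 2*sin(1)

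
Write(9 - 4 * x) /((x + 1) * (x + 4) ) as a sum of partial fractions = -25/(3*(x + 4)) + 13/(3*(x + 1))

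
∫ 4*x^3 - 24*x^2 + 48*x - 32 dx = x^4 - 8*x^3 + 24*x^2 - 32*x + C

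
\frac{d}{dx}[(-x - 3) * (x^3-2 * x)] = -4*x^3 - 9*x^2 + 4*x + 6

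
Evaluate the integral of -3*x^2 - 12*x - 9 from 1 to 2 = -34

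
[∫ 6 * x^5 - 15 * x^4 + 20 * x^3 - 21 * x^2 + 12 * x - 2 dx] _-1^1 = -24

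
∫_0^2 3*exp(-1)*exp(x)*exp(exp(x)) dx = -3 + 3*exp(-1 + exp(2))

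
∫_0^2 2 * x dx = 4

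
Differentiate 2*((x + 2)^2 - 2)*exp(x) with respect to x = 2*x^2*exp(x) + 12*x*exp(x) + 12*exp(x)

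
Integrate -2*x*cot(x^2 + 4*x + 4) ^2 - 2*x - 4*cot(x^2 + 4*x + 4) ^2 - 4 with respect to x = cot((x + 2)^2) + C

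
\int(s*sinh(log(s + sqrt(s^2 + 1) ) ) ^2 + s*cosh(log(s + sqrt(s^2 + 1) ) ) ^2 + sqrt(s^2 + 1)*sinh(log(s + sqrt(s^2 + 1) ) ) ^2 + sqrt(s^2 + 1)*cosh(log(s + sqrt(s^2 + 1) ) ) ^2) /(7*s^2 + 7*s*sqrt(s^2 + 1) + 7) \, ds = sinh(2*log(s + sqrt(s^2 + 1)))/14 + C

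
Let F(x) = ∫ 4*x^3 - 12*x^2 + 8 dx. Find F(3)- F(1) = -8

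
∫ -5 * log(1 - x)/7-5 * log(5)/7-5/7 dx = -5*(x - 1)*log(5 - 5*x)/7 + C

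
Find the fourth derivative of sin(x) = sin(x)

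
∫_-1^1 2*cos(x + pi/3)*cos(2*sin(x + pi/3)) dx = 2*sin(sin(1))*cos(sqrt(3)*cos(1))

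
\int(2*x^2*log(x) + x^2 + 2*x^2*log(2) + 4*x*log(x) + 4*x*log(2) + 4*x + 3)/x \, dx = ((x + 2)^2 - 1)*log(2*x) + C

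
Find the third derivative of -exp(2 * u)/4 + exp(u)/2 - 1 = -2*exp(2*u) + exp(u)/2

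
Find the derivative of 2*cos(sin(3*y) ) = -6*sin(sin(3*y))*cos(3*y)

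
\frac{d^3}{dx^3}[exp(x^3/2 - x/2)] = 27*x^6*exp(x^3/2 - x/2)/8 - 27*x^4*exp(x^3/2 - x/2)/8 + 27*x^3*exp(x^3/2 - x/2)/2 + 9*x^2*exp(x^3/2 - x/2)/8 - 9*x*exp(x^3/2 - x/2)/2 + 23*exp(x^3/2 - x/2)/8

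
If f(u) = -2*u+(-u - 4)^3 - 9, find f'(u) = -3*u^2 - 24*u - 50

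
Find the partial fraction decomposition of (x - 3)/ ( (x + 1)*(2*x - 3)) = -3/(5*(2*x - 3)) + 4/(5*(x + 1))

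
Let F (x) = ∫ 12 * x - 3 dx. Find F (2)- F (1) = 15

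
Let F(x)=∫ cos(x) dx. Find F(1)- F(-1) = 2*sin(1)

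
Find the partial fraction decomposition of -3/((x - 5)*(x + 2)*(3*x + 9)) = -1/(8*(x + 3)) + 1/(7*(x + 2)) - 1/(56*(x - 5))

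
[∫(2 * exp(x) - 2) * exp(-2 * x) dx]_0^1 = (-1 + exp(-1))^2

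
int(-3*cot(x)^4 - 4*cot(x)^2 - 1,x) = cot(x)/sin(x)^2 + C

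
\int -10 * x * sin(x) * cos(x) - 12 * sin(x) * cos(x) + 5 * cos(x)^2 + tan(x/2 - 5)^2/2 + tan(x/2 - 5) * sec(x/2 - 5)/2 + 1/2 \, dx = (5*x + 6)*cos(x)^2 + tan(x/2 - 5) + sec(x/2 - 5) + C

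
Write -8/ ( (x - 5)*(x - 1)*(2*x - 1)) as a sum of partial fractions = -32/(9*(2*x - 1)) + 2/(x - 1) - 2/(9*(x - 5))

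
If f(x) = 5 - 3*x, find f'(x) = -3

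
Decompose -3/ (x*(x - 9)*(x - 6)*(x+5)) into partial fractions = 3/(770*(x + 5)) + 1/(66*(x - 6)) - 1/(126*(x - 9)) - 1/(90*x)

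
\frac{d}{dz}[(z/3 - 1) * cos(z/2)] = -z*sin(z/2)/6 + sin(z/2)/2 + cos(z/2)/3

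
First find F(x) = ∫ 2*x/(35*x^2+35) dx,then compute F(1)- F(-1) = 0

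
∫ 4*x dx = 2*x^2 + C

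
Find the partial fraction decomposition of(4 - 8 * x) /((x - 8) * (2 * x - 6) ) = 2/(x - 3) - 6/(x - 8)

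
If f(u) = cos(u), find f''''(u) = cos(u)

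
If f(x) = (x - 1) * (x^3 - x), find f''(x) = 12*x^2 - 6*x - 2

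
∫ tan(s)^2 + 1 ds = tan(s) + C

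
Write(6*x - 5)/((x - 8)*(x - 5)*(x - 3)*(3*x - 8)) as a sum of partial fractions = -297/(112*(3*x - 8)) + 13/(10*(x - 3)) - 25/(42*(x - 5)) + 43/(240*(x - 8))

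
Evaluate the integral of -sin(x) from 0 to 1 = -1 + cos(1)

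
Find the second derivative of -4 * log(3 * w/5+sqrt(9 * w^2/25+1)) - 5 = (1944*w^3 + 648*w^2*sqrt(9*w^2 + 25) + 2700*w)/(486*w^5 + 162*w^4*sqrt(9*w^2 + 25) + 2700*w^3 + 675*w^2*sqrt(9*w^2 + 25) + 3750*w + 625*sqrt(9*w^2 + 25))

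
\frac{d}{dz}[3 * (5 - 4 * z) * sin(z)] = -12*z*cos(z) - 12*sin(z) + 15*cos(z)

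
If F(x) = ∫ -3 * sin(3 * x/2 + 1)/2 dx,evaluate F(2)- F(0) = cos(4) - cos(1)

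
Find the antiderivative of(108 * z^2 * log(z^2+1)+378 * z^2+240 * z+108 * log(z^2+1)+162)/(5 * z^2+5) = 6*(9*z + 10)*(2*log(z^2 + 1) + 3)/5 + C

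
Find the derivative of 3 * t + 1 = 3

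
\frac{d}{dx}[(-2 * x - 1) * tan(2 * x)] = -4*x/cos(2*x)^2 - 2*tan(2*x) - 2/cos(2*x)^2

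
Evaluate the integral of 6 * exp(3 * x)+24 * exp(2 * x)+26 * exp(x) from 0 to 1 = -56 + 2*E + 2*(2 + E)^3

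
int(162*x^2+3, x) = 54*x^3 + 3*x + C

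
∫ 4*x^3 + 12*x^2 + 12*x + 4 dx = x^4 + 4*x^3 + 6*x^2 + 4*x + C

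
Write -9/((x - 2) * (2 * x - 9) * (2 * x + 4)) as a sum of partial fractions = -18/(65*(2*x - 9)) - 9/(104*(x + 2)) + 9/(40*(x - 2))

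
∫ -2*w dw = -w^2 + C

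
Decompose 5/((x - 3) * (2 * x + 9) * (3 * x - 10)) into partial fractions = 45/(47*(3*x - 10)) + 4/(141*(2*x + 9)) - 1/(3*(x - 3))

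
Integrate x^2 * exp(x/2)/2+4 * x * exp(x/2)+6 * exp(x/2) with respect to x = (x + 2)^2*exp(x/2) + C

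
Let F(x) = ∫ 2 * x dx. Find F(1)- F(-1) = 0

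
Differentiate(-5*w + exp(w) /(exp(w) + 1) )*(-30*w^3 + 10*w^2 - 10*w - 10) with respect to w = (600*w^3*exp(2*w) + 1170*w^3*exp(w) + 600*w^3 - 240*w^2*exp(2*w) - 380*w^2*exp(w) - 150*w^2 + 120*w*exp(2*w) + 210*w*exp(w) + 100*w + 40*exp(2*w) + 80*exp(w) + 50)/(exp(2*w) + 2*exp(w) + 1)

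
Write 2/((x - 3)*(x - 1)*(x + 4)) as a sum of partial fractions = 2/(35*(x + 4)) - 1/(5*(x - 1)) + 1/(7*(x - 3))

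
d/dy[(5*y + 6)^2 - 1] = 50*y + 60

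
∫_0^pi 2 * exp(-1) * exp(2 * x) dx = -exp(-1) + exp(-1 + 2*pi)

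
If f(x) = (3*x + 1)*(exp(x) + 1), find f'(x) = 3*x*exp(x) + 4*exp(x) + 3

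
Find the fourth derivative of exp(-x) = exp(-x)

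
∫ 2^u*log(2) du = 2^u + C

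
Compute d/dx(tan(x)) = cos(x)^(-2)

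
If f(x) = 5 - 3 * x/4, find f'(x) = -3/4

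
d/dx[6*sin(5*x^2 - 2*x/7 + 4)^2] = 12*(5*x - 1/7)*sin(2*(5*x^2 - 2*x/7 + 4))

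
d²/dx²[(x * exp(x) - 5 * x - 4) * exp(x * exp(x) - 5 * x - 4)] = (x^3*exp(3*x) - 5*x^3*exp(2*x) + 2*x^2*exp(3*x) - 21*x^2*exp(2*x) + 45*x^2*exp(x) + x*exp(3*x) - 17*x*exp(2*x) + 82*x*exp(x) - 125*x - 2*exp(2*x) + 14*exp(x) - 50)*exp(x*exp(x) - 5*x - 4)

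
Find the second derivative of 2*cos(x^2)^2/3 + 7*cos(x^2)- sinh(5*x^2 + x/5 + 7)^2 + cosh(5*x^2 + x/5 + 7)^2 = -28*x^2*cos(x^2) - 16*x^2*cos(2*x^2)/3 - 14*sin(x^2) - 4*sin(2*x^2)/3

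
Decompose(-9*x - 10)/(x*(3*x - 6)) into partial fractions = -14/(3*(x - 2)) + 5/(3*x)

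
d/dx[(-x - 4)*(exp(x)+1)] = -x*exp(x) - 5*exp(x) - 1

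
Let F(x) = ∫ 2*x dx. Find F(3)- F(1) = 8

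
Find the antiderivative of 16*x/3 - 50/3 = 8*x^2/3 - 50*x/3 + C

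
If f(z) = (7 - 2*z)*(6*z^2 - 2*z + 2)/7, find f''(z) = 92/7 - 72*z/7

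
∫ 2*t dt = t^2 + C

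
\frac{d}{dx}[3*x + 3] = 3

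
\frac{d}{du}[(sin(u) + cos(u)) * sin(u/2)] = sqrt(2)*(sin(u/2)*cos(u + pi/4) + sin(u + pi/4)*cos(u/2)/2)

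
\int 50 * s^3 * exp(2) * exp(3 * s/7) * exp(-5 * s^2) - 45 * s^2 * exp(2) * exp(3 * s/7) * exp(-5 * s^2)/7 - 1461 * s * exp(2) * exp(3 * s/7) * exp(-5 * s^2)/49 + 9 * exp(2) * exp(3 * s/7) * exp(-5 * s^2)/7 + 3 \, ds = 3*s + (-35*s^2 + 3*s + 14)*exp(-5*s^2 + 3*s/7 + 2)/7 + C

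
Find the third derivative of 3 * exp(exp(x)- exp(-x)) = (3*exp(exp(x) - exp(-x)) - 9*exp(x + exp(x) - exp(-x)) + 12*exp(2*x + exp(x) - exp(-x)) + 12*exp(4*x + exp(x) - exp(-x)) + 9*exp(5*x + exp(x) - exp(-x)) + 3*exp(6*x + exp(x) - exp(-x)))*exp(-3*x)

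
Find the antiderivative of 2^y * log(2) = 2^y + C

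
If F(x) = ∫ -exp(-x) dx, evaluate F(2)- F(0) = -1 + exp(-2)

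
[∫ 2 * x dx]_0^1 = 1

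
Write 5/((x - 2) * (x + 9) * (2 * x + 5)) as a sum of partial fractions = -20/(117*(2*x + 5)) + 5/(143*(x + 9)) + 5/(99*(x - 2))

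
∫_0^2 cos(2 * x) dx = sin(4)/2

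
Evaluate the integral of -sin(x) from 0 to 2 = -1 + cos(2)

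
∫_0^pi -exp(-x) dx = -1 + exp(-pi)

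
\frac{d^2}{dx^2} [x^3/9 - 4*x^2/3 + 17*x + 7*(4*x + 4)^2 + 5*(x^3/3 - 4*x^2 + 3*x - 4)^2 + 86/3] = 50*x^4/3 - 800*x^3/3 + 1080*x^2 - 2398*x/3 + 1894/3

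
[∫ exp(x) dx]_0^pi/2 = -1 + exp(pi/2)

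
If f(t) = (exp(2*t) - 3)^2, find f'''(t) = 64*exp(4*t) - 48*exp(2*t)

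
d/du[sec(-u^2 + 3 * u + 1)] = -2*u*tan(-u^2 + 3*u + 1)*sec(-u^2 + 3*u + 1) + 3*tan(-u^2 + 3*u + 1)*sec(-u^2 + 3*u + 1)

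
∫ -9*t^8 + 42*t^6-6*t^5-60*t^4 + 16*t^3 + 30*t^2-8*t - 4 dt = -t^9 + 6*t^7 - t^6 - 12*t^5 + 4*t^4 + 10*t^3 - 4*t^2 - 4*t + C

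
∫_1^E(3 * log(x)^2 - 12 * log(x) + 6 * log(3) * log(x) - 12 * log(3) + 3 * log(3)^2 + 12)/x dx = (-1 + log(3))^3 - (-2 + log(3))^3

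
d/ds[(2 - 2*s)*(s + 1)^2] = -6*s^2 - 4*s + 2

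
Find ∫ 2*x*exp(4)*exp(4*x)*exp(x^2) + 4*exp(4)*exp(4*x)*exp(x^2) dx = exp((x + 2)^2) + C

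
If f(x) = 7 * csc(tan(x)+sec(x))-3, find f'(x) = -7*(sin(x) + 1)*cos(tan(x) + 1/cos(x))/(sin(tan(x) + 1/cos(x))^2*cos(x)^2)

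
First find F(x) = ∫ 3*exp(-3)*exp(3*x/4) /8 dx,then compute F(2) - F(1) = -exp(-9/4)/2 + exp(-3/2)/2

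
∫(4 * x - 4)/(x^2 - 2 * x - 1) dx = 2*log(-x^2 + 2*x + 1) + C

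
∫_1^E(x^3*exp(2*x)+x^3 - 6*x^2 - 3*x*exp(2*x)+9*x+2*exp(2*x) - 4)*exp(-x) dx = (-1 + E)^3*(-exp(-E) + exp(E))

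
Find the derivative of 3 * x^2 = 6*x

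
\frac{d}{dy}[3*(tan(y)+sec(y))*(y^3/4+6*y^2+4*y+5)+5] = 3*(y^3*sin(y)/2 + y^3/2 + 12*y^2*sin(y) + 3*y^2*sin(2*y)/4 + 3*y^2*cos(y)/2 + 12*y^2 + 8*y*sin(y) + 12*y*sin(2*y) + 24*y*cos(y) + 8*y + 10*sin(y) + 4*sin(2*y) + 8*cos(y) + 10)/(cos(2*y) + 1)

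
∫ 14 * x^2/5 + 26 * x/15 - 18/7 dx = 14*x^3/15 + 13*x^2/15 - 18*x/7 + C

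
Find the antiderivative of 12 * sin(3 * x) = -4*cos(3*x) + C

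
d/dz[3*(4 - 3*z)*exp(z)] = -9*z*exp(z) + 3*exp(z)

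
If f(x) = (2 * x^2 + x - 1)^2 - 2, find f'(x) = 16*x^3 + 12*x^2 - 6*x - 2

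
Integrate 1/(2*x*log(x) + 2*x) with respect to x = log(log(x) + 1)/2 + C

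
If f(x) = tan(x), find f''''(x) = 24*tan(x)^5 + 40*tan(x)^3 + 16*tan(x)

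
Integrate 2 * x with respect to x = x^2 + C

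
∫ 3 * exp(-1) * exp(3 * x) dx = exp(3*x - 1) + C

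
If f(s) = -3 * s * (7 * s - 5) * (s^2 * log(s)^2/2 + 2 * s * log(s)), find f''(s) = -126*s^2*log(s)^2 - 147*s^2*log(s) - 21*s^2 + 45*s*log(s)^2 - 177*s*log(s) - 195*s + 60*log(s) + 90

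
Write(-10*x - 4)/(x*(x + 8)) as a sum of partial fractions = -19/(2*(x + 8)) - 1/(2*x)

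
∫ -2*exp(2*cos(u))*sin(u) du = exp(2*cos(u)) + C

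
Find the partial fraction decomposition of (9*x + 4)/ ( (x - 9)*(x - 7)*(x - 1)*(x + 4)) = 32/(715*(x + 4)) + 13/(240*(x - 1)) - 67/(132*(x - 7)) + 85/(208*(x - 9))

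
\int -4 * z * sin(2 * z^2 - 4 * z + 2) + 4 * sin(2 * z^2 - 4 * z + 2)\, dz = cos(2*(z - 1)^2) + C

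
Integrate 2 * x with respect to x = x^2 + C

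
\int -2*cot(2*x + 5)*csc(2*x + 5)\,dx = csc(2*x + 5) + C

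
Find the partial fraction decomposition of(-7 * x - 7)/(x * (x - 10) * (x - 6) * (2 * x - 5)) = -28/(75*(2*x - 5)) + 7/(24*(x - 6)) - 77/(600*(x - 10)) + 7/(300*x)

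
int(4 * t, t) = 2*t^2 + C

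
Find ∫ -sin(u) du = cos(u) + C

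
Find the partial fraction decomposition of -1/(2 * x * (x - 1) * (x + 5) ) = -1/(60*(x + 5)) - 1/(12*(x - 1)) + 1/(10*x)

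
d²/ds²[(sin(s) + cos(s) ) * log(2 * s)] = sqrt(2)*(-s^2*log(s)*sin(s + pi/4) - s^2*log(2)*sin(s + pi/4) + 2*s*cos(s + pi/4) - sin(s + pi/4))/s^2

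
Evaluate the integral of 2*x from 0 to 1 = 1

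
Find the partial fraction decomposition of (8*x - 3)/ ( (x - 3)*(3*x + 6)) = 19/(15*(x + 2)) + 7/(5*(x - 3))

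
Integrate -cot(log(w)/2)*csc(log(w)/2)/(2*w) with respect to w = csc(log(w)/2) + C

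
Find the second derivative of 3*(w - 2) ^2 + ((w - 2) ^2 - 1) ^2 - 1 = 12*w^2 - 48*w + 50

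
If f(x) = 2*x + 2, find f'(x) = 2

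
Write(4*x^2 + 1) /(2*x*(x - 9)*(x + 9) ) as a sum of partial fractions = 325/(324*(x + 9)) + 325/(324*(x - 9)) - 1/(162*x)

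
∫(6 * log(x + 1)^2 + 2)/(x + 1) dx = 2*(log(x + 1)^2 + 1)*log(x + 1) + C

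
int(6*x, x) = 3*x^2 + C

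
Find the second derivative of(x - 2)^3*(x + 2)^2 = 20*x^3 - 24*x^2 - 48*x + 32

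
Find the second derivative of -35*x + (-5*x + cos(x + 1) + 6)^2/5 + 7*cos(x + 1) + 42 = 2*x*cos(x + 1) + 4*sin(x + 1) - 47*cos(x + 1)/5 - 2*cos(2*x + 2)/5 + 10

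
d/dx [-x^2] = -2*x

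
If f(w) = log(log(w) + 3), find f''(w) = (-log(w) - 4)/(w^2*log(w)^2 + 6*w^2*log(w) + 9*w^2)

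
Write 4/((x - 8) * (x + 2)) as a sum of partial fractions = -2/(5*(x + 2)) + 2/(5*(x - 8))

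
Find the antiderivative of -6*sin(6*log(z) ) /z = cos(6*log(z)) + C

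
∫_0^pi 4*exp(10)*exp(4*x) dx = -exp(10) + exp(10 + 4*pi)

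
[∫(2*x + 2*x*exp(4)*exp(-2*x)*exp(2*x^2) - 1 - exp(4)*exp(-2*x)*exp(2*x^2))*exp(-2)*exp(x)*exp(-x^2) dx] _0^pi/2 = -exp(2) - exp(-pi^2/4 - 2 + pi/2) + exp(-2) + exp(-pi/2 + 2 + pi^2/4)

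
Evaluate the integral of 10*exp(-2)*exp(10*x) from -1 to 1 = -exp(-12) + exp(8)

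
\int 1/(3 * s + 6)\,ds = log(s + 2)/3 + C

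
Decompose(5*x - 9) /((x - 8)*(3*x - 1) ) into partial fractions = 22/(23*(3*x - 1)) + 31/(23*(x - 8))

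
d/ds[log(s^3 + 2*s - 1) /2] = (3*s^2 + 2)/(2*s^3 + 4*s - 2)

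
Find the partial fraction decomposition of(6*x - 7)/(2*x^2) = 3/x - 7/(2*x^2)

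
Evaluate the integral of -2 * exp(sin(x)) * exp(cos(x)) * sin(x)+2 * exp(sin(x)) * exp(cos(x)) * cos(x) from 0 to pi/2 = 0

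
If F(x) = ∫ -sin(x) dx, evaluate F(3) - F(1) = cos(3) - cos(1)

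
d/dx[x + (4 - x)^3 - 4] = -3*x^2 + 24*x - 47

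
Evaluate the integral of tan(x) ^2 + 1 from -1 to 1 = 2*tan(1)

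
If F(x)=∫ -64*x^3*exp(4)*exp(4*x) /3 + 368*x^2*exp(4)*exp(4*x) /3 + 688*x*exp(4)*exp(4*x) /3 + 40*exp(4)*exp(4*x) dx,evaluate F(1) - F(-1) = 208*exp(8)/3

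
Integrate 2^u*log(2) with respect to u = 2^u + C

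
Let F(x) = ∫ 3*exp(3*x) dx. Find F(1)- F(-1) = -exp(-3) + exp(3)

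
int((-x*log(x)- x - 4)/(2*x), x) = -(x + 4)*log(x)/2 + C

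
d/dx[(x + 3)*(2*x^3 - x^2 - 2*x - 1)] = 8*x^3 + 15*x^2 - 10*x - 7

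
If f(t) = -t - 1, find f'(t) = -1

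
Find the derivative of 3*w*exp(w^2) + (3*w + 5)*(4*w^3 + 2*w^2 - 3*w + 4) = 48*w^3 + 6*w^2*exp(w^2) + 78*w^2 + 2*w + 3*exp(w^2) - 3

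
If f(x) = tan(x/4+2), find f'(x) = tan(x/4 + 2)^2/4 + 1/4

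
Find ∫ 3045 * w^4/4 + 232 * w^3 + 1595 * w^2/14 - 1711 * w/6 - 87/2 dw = 609*w^5/4 + 58*w^4 + 1595*w^3/42 - 1711*w^2/12 - 87*w/2 + C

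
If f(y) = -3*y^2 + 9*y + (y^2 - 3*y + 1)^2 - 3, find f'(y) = 4*y^3 - 18*y^2 + 16*y + 3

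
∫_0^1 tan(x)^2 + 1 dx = tan(1)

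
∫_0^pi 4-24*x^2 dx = -8*pi^3 + 4*pi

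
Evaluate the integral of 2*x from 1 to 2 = 3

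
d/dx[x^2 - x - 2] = 2*x - 1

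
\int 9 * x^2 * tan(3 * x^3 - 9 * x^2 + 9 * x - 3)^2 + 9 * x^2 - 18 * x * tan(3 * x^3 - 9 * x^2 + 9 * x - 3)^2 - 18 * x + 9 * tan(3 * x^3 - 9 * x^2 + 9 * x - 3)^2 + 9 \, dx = tan(3*(x - 1)^3) + C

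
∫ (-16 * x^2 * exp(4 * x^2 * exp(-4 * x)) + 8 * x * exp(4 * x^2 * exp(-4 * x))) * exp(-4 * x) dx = exp(4*x^2*exp(-4*x)) + C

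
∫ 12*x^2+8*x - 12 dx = 4*x^3 + 4*x^2 - 12*x + C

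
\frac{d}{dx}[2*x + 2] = 2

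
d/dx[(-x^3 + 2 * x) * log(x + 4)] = (-3*x^3*log(x + 4) - x^3 - 12*x^2*log(x + 4) + 2*x*log(x + 4) + 2*x + 8*log(x + 4))/(x + 4)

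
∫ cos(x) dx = sin(x) + C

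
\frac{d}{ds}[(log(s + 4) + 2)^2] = (2*log(s + 4) + 4)/(s + 4)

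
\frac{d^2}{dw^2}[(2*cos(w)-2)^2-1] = 8*cos(w) - 8*cos(2*w)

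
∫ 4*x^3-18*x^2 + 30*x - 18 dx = x^4 - 6*x^3 + 15*x^2 - 18*x + C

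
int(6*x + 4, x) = 3*x^2 + 4*x + C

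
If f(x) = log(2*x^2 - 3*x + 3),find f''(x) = (-8*x^2 + 12*x + 3)/(4*x^4 - 12*x^3 + 21*x^2 - 18*x + 9)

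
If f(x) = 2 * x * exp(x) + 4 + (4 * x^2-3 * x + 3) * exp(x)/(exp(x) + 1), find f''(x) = (-4*x^2*exp(2*x) + 4*x^2*exp(x) + 2*x*exp(4*x) + 6*x*exp(3*x) + 25*x*exp(2*x) + 15*x*exp(x) + 4*exp(4*x) + 20*exp(3*x) + 19*exp(2*x) + 9*exp(x))/(exp(3*x) + 3*exp(2*x) + 3*exp(x) + 1)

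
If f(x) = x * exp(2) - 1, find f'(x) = exp(2)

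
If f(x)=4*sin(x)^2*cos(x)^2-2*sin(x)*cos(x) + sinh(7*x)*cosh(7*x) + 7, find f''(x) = 4*sin(2*x) + 16*cos(2*x)^2 + 98*sinh(14*x) - 8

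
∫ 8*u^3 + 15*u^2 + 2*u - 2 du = 2*u^4 + 5*u^3 + u^2 - 2*u + C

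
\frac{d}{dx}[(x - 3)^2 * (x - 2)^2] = 4*x^3 - 30*x^2 + 74*x - 60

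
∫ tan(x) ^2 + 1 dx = tan(x) + C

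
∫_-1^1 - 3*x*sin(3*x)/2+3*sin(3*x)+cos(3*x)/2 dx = cos(3)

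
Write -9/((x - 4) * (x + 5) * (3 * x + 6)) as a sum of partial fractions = -1/(9*(x + 5)) + 1/(6*(x + 2)) - 1/(18*(x - 4))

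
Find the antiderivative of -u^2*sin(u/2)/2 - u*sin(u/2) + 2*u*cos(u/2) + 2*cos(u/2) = u*(u + 2)*cos(u/2) + C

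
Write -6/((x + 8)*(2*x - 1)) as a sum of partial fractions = -12/(17*(2*x - 1)) + 6/(17*(x + 8))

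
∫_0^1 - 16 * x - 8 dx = -16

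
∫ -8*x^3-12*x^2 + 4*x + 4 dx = -2*x^4 - 4*x^3 + 2*x^2 + 4*x + C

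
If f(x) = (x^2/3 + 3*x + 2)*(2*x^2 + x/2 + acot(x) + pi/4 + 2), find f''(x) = (48*x^6 + 222*x^5 + 4*x^4*acot(x) + pi*x^4 + 170*x^4 + 440*x^3 + 8*x^2*acot(x) + 2*pi*x^2 + 196*x^2 + 238*x + 4*acot(x) + pi + 38)/(6*x^4 + 12*x^2 + 6)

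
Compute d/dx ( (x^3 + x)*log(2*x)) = 3*x^2*log(x) + x^2 + 3*x^2*log(2) + log(x) + log(2) + 1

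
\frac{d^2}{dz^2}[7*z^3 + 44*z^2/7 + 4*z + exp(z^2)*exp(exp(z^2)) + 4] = 4*z^2*exp(z^2 + exp(z^2)) + 12*z^2*exp(2*z^2 + exp(z^2)) + 4*z^2*exp(3*z^2 + exp(z^2)) + 42*z + 2*exp(z^2 + exp(z^2)) + 2*exp(2*z^2 + exp(z^2)) + 88/7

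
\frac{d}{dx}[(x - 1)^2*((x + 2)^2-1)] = 4*x^3 + 6*x^2 - 8*x - 2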